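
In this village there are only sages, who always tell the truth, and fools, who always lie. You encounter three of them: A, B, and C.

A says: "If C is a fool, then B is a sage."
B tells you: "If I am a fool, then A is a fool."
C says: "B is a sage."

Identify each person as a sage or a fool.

A: sage, B: sage, C: sage

Consider A. Suppose A is a fool.
Then no assignment of the remaining roles makes every statement match its speaker's type — contradiction.
So A is a sage.
Consider B. Suppose B is a fool.
Then no assignment of the remaining roles makes every statement match its speaker's type — contradiction.
So B is a sage.
With that fixed, C's statement is true, so C is a sage.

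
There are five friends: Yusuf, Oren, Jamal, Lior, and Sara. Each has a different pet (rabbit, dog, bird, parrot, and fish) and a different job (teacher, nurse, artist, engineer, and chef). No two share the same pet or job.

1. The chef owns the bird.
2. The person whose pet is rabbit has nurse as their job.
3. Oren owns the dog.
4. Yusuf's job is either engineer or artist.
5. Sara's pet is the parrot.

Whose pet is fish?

With clues 1–3, Oren is impossible for the one with pet fish.
With clues 1–5, Jamal, Lior, and Sara are impossible for the one with pet fish.
That leaves Yusuf.

Yusuf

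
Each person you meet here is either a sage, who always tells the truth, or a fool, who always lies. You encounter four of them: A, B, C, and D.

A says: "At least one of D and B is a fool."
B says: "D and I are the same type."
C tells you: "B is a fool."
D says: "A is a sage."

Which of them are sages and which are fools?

A: sage, B: fool, C: sage, D: sage

Consider A. Suppose A is a fool.
Then no assignment of the remaining roles makes every statement match its speaker's type — contradiction.
So A is a sage.
With that fixed, D's statement is true, so D is a sage.
Consider B. Suppose B is a sage.
Then A's statement comes out false, contradicting A being a sage.
So B is a fool.
With that fixed, C's statement is true, so C is a sage.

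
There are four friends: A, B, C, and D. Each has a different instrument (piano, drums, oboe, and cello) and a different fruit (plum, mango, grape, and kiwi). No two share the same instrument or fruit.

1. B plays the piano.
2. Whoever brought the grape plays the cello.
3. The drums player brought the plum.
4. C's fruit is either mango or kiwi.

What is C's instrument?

oboe

Clue 1 rules out piano for C's instrument.
With clues 1–4, cello and drums are impossible for C's instrument.
That leaves oboe.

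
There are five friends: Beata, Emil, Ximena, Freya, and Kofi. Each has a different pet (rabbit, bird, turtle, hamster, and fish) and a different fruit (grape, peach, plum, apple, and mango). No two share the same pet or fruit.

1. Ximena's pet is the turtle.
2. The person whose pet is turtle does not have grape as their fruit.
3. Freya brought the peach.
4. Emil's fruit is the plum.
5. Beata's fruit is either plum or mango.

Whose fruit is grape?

With clues 1–2, Ximena is impossible for the one with fruit grape.
With clues 1–3, Freya is impossible for the one with fruit grape.
With clues 1–4, Emil is impossible for the one with fruit grape.
With clues 1–5, Beata is impossible for the one with fruit grape.
That leaves Kofi.

Kofi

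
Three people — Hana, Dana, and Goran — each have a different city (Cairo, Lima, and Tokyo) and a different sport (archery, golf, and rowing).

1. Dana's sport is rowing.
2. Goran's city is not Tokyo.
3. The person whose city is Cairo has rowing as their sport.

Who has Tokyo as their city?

With clues 1–2, Goran is impossible for the one with city Tokyo.
With clues 1–3, Dana is impossible for the one with city Tokyo.
That leaves Hana.

Hana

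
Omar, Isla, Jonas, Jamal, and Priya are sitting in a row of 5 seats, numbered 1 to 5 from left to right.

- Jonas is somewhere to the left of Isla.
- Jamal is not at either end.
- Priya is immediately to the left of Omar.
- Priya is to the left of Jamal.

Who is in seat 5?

Isla

With clue 1, Jonas is ruled out for seat 5.
With clues 1–2, Jamal is ruled out for seat 5.
With clues 1–3, Priya is ruled out for seat 5.
With clues 1–4, Omar is ruled out for seat 5.
So seat 5 is Isla.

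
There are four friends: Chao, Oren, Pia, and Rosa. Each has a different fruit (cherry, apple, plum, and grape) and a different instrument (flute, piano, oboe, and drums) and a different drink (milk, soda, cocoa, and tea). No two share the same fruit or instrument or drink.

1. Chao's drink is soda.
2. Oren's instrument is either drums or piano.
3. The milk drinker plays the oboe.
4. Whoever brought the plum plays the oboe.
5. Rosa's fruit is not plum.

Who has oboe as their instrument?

With clues 1–2, Oren is impossible for the one with instrument oboe.
With clues 1–3, Chao is impossible for the one with instrument oboe.
With clues 1–5, Rosa is impossible for the one with instrument oboe.
That leaves Pia.

Pia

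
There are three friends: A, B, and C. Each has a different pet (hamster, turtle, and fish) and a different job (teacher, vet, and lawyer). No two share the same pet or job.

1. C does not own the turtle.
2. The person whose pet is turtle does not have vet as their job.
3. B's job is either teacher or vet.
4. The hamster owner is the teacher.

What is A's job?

With clues 1–4, teacher and vet are impossible for A's job.
That leaves lawyer.

lawyer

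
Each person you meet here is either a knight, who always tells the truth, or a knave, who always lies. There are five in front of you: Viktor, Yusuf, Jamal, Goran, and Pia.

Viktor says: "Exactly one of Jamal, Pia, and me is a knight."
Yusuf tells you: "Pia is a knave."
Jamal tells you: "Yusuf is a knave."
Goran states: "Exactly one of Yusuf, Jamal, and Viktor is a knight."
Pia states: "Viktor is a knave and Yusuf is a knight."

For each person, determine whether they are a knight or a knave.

Consider Viktor. Suppose Viktor is a knave.
Then no assignment of the remaining roles makes every statement match its speaker's type — contradiction.
So Viktor is a knight.
With that fixed, Pia's statement is false, so Pia is a knave.
With that fixed, Yusuf's statement is true, so Yusuf is a knight.
With that fixed, Jamal's statement is false, so Jamal is a knave.
With that fixed, Goran's statement is false, so Goran is a knave.

Viktor: knight, Yusuf: knight, Jamal: knave, Goran: knave, Pia: knave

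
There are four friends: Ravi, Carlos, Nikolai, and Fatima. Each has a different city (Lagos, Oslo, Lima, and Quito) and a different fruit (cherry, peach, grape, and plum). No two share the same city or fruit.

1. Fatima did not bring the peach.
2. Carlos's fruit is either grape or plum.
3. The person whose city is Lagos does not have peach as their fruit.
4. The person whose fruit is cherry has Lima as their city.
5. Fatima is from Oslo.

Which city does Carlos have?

With clues 1–4, Lima is impossible for Carlos's city.
With clues 1–5, Oslo and Quito are impossible for Carlos's city.
That leaves Lagos.

Lagos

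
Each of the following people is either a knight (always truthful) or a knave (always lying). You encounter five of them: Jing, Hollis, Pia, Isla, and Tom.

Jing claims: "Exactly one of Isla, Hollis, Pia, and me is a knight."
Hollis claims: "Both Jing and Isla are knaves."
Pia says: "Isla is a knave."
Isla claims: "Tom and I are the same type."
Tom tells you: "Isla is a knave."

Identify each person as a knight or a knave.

Jing: knave, Hollis: knight, Pia: knight, Isla: knave, Tom: knight

Consider Jing. Suppose Jing is a knight.
Then no assignment of the remaining roles makes every statement match its speaker's type — contradiction.
So Jing is a knave.
Consider Hollis. Suppose Hollis is a knave.
Then no assignment of the remaining roles makes every statement match its speaker's type — contradiction.
So Hollis is a knight.
Consider Pia. Suppose Pia is a knave.
Then no assignment of the remaining roles makes every statement match its speaker's type — contradiction.
So Pia is a knight.
Consider Isla. Suppose Isla is a knight.
Then Hollis's statement comes out false, contradicting Hollis being a knight.
So Isla is a knave.
With that fixed, Tom's statement is true, so Tom is a knight.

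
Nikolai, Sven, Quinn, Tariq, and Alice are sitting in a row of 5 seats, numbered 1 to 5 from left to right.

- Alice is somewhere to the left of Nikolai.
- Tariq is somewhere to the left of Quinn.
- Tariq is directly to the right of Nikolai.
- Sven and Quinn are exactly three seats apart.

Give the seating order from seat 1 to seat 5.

Alice, Sven, Nikolai, Tariq, Quinn

From clue 1: Nikolai is in {2,3,4,5}.
From clues 1–3: Nikolai is in {2,3}.
From clues 1–4: Alice → seat 1, Sven → seat 2, Nikolai → seat 3, Tariq → seat 4, Quinn → seat 5.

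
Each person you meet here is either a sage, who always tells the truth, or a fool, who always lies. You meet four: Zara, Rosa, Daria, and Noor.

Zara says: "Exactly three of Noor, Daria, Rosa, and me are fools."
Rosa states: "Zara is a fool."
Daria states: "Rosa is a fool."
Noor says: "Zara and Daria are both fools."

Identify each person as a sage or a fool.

Consider Zara. Suppose Zara is a sage.
Then no assignment of the remaining roles makes every statement match its speaker's type — contradiction.
So Zara is a fool.
With that fixed, Rosa's statement is true, so Rosa is a sage.
With that fixed, Daria's statement is false, so Daria is a fool.
With that fixed, Noor's statement is true, so Noor is a sage.

Zara: fool, Rosa: sage, Daria: fool, Noor: sage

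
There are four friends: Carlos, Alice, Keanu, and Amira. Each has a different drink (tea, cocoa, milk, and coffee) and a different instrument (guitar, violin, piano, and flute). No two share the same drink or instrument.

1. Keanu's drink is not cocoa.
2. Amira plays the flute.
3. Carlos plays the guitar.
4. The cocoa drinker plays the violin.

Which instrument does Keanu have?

piano

With clues 1–2, flute is impossible for Keanu's instrument.
With clues 1–3, guitar is impossible for Keanu's instrument.
With clues 1–4, violin is impossible for Keanu's instrument.
That leaves piano.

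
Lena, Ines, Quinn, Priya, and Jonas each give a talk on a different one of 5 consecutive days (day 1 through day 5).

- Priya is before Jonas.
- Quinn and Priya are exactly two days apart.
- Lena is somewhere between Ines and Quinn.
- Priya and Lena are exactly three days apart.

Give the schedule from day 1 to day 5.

Priya, Jonas, Quinn, Lena, Ines

From clue 1: Priya is in {1,2,3,4}.
From clues 1–3: Lena is in {2,3,4}.
From clues 1–4: Priya → day 1, Jonas → day 2, Quinn → day 3, Lena → day 4, Ines → day 5.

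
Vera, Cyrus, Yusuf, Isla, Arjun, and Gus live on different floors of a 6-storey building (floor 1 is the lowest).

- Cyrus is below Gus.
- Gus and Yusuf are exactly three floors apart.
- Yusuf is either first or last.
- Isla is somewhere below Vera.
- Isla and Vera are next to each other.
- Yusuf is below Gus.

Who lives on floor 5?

Isla

With clues 1–3, Cyrus, Gus, and Yusuf are ruled out for floor 5.
With clues 1–5, Arjun is ruled out for floor 5.
With clues 1–6, Vera is ruled out for floor 5.
So floor 5 is Isla.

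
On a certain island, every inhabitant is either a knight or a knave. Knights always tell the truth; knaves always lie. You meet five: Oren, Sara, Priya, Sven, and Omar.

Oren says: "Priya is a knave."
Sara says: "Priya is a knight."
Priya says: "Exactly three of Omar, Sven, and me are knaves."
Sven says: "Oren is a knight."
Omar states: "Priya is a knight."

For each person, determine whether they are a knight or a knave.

Oren: knight, Sara: knave, Priya: knave, Sven: knight, Omar: knave

Consider Oren. Suppose Oren is a knave.
Then no assignment of the remaining roles makes every statement match its speaker's type — contradiction.
So Oren is a knight.
With that fixed, Sven's statement is true, so Sven is a knight.
With that fixed, Priya's statement is false, so Priya is a knave.
With that fixed, Omar's statement is false, so Omar is a knave.
With that fixed, Sara's statement is false, so Sara is a knave.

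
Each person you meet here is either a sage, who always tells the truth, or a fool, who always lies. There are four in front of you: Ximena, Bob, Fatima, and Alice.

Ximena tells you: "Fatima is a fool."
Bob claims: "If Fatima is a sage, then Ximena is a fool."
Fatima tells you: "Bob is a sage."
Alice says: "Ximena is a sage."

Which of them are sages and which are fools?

Ximena: fool, Bob: sage, Fatima: sage, Alice: fool

Consider Ximena. Suppose Ximena is a sage.
Then no assignment of the remaining roles makes every statement match its speaker's type — contradiction.
So Ximena is a fool.
With that fixed, Bob's statement is true, so Bob is a sage.
With that fixed, Fatima's statement is true, so Fatima is a sage.
With that fixed, Alice's statement is false, so Alice is a fool.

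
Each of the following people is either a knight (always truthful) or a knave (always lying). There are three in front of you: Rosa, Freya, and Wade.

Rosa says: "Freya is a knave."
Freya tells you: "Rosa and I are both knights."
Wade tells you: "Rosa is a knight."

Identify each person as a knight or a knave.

Rosa: knight, Freya: knave, Wade: knight

Consider Rosa. Suppose Rosa is a knave.
Then no assignment of the remaining roles makes every statement match its speaker's type — contradiction.
So Rosa is a knight.
With that fixed, Wade's statement is true, so Wade is a knight.
Consider Freya. Suppose Freya is a knight.
Then Rosa's statement comes out false, contradicting Rosa being a knight.
So Freya is a knave.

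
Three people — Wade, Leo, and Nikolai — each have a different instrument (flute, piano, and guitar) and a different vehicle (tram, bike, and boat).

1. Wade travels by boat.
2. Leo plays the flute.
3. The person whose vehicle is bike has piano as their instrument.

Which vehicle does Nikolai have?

bike

Clue 1 rules out boat for Nikolai's vehicle.
With clues 1–3, tram is impossible for Nikolai's vehicle.
That leaves bike.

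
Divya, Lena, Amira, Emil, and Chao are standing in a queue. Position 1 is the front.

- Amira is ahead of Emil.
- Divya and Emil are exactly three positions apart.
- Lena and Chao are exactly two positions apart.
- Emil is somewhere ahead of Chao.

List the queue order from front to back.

Divya, Amira, Lena, Emil, Chao

From clue 1: Amira is in {1,2,3,4}.
From clues 1–2: Divya is in {1,2,5}.
From clues 1–3: Divya is in {1,2}.
From clues 1–4: Divya → position 1, Amira → position 2, Lena → position 3, Emil → position 4, Chao → position 5.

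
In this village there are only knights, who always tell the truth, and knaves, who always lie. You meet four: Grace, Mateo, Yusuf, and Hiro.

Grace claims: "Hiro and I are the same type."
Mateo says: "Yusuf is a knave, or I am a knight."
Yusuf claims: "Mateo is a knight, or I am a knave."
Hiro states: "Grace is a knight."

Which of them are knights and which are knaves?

Grace: knight, Mateo: knight, Yusuf: knight, Hiro: knight

Consider Grace. Suppose Grace is a knave.
Then no assignment of the remaining roles makes every statement match its speaker's type — contradiction.
So Grace is a knight.
With that fixed, Hiro's statement is true, so Hiro is a knight.
Consider Mateo. Suppose Mateo is a knave.
Then whichever role Yusuf has, Yusuf's statement has the wrong truth value — contradiction.
So Mateo is a knight.
With that fixed, Yusuf's statement is true, so Yusuf is a knight.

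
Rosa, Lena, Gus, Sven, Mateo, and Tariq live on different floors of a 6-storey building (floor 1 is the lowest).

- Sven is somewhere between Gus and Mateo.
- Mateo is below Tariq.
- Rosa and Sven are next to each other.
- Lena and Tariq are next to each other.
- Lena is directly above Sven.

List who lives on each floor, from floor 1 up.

From clue 1: Sven is in {2,3,4,5}.
From clues 1–3: Rosa is in {2,3,4,5}.
From clues 1–4: Mateo is in {1,4}.
From clues 1–5: Mateo → floor 1, Rosa → floor 2, Sven → floor 3, Lena → floor 4, Tariq → floor 5, Gus → floor 6.

Mateo, Rosa, Sven, Lena, Tariq, Gus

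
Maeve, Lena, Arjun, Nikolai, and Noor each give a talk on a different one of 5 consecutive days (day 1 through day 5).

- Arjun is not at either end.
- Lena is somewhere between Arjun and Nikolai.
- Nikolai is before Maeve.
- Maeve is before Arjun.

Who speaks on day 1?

With clue 1, Arjun is ruled out for day 1.
With clues 1–2, Lena is ruled out for day 1.
With clues 1–3, Maeve is ruled out for day 1.
With clues 1–4, Noor is ruled out for day 1.
So day 1 is Nikolai.

Nikolai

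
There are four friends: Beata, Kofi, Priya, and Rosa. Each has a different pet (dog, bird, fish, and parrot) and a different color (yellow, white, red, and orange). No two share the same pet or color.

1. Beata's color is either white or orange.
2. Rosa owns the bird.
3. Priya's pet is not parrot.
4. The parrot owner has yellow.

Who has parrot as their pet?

With clues 1–2, Rosa is impossible for the one with pet parrot.
With clues 1–3, Priya is impossible for the one with pet parrot.
With clues 1–4, Beata is impossible for the one with pet parrot.
That leaves Kofi.

Kofi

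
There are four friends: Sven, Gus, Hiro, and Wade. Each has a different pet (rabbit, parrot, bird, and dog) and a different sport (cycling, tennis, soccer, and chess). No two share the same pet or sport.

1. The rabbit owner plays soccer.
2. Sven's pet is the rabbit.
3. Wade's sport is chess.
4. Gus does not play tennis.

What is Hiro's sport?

With clues 1–2, soccer is impossible for Hiro's sport.
With clues 1–3, chess is impossible for Hiro's sport.
With clues 1–4, cycling is impossible for Hiro's sport.
That leaves tennis.

tennis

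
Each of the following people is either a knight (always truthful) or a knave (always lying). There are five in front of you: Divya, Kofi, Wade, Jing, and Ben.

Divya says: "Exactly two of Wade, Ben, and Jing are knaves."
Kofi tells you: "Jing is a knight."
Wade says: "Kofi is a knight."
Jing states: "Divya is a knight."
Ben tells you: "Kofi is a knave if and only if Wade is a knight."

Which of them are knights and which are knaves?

Consider Divya. Suppose Divya is a knight.
Then no assignment of the remaining roles makes every statement match its speaker's type — contradiction.
So Divya is a knave.
With that fixed, Jing's statement is false, so Jing is a knave.
With that fixed, Kofi's statement is false, so Kofi is a knave.
With that fixed, Wade's statement is false, so Wade is a knave.
With that fixed, Ben's statement is false, so Ben is a knave.

Divya: knave, Kofi: knave, Wade: knave, Jing: knave, Ben: knave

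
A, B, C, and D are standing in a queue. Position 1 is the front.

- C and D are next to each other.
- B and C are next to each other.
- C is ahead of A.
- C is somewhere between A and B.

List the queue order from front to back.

B, C, D, A

From clues 1–2: A is in {1,4}.
From clues 1–3: C → position 2, A → position 4.
From clues 1–4: B → position 1, D → position 3.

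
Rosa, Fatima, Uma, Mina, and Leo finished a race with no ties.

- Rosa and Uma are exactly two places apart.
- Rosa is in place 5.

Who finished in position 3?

Uma

With clues 1–2, Fatima, Leo, Mina, and Rosa are ruled out for place 3.
So place 3 is Uma.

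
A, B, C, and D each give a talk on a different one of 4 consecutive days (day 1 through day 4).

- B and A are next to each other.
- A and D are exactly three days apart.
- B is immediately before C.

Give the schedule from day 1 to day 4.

A, B, C, D

From clues 1–2: A is in {1,4}.
From clues 1–3: A → day 1, B → day 2, C → day 3, D → day 4.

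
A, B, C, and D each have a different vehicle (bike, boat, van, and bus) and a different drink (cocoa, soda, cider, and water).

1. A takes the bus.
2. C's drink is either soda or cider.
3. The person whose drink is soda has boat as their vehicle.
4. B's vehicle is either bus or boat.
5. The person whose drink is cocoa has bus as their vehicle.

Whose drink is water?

D

With clues 1–2, C is impossible for the one with drink water.
With clues 1–4, B is impossible for the one with drink water.
With clues 1–5, A is impossible for the one with drink water.
That leaves D.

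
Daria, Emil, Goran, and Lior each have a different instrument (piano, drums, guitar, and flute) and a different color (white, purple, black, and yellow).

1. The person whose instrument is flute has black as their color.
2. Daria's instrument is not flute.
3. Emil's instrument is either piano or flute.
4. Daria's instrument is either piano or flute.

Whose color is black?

Emil

With clues 1–2, Daria is impossible for the one with color black.
With clues 1–4, Goran and Lior are impossible for the one with color black.
That leaves Emil.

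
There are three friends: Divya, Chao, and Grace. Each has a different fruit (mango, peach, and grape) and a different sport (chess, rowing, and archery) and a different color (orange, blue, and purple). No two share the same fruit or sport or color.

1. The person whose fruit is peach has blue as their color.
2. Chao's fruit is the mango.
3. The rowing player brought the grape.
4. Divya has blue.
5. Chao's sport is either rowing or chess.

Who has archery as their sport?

Divya

With clues 1–4, Grace is impossible for the one with sport archery.
With clues 1–5, Chao is impossible for the one with sport archery.
That leaves Divya.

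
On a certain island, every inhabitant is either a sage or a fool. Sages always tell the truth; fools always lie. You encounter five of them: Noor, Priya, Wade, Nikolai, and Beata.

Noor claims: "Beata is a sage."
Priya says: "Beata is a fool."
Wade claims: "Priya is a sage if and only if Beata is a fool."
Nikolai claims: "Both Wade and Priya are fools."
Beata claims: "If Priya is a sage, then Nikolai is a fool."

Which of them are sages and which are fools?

Noor: sage, Priya: fool, Wade: sage, Nikolai: fool, Beata: sage

Consider Noor. Suppose Noor is a fool.
Then no assignment of the remaining roles makes every statement match its speaker's type — contradiction.
So Noor is a sage.
Consider Priya. Suppose Priya is a sage.
Then no assignment of the remaining roles makes every statement match its speaker's type — contradiction.
So Priya is a fool.
With that fixed, Beata's statement is true, so Beata is a sage.
With that fixed, Wade's statement is true, so Wade is a sage.
With that fixed, Nikolai's statement is false, so Nikolai is a fool.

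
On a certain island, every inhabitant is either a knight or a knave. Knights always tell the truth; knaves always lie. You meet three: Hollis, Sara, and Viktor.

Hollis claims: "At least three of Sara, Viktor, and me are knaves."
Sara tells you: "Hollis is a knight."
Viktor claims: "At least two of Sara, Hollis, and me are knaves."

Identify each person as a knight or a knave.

Hollis: knave, Sara: knave, Viktor: knight

Consider Hollis. Suppose Hollis is a knight.
Then Hollis's own statement would have to be true, but it can't be — contradiction.
So Hollis is a knave.
With that fixed, Sara's statement is false, so Sara is a knave.
With that fixed, Viktor's statement is true, so Viktor is a knight.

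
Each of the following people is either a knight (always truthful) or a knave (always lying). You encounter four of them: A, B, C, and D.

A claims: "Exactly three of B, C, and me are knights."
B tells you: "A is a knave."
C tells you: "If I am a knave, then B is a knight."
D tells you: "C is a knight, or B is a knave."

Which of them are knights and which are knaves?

Consider A. Suppose A is a knight.
Then no assignment of the remaining roles makes every statement match its speaker's type — contradiction.
So A is a knave.
With that fixed, B's statement is true, so B is a knight.
With that fixed, C's statement is true, so C is a knight.
With that fixed, D's statement is true, so D is a knight.

A: knave, B: knight, C: knight, D: knight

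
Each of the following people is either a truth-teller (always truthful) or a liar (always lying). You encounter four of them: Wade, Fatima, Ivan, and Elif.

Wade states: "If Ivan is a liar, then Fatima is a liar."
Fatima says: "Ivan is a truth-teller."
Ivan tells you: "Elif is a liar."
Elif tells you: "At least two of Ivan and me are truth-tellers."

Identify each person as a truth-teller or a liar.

Consider Wade. Suppose Wade is a liar.
Then no assignment of the remaining roles makes every statement match its speaker's type — contradiction.
So Wade is a truth-teller.
Consider Fatima. Suppose Fatima is a liar.
Then no assignment of the remaining roles makes every statement match its speaker's type — contradiction.
So Fatima is a truth-teller.
Consider Ivan. Suppose Ivan is a liar.
Then Wade's statement comes out false, contradicting Wade being a truth-teller.
So Ivan is a truth-teller.
Consider Elif. Suppose Elif is a truth-teller.
Then Ivan's statement comes out false, contradicting Ivan being a truth-teller.
So Elif is a liar.

Wade: truth-teller, Fatima: truth-teller, Ivan: truth-teller, Elif: liar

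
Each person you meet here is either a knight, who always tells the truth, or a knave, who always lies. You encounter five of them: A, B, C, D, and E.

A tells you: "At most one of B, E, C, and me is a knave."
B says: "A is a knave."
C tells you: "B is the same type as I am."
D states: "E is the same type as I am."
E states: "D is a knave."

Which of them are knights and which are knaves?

A: knave, B: knight, C: knave, D: knave, E: knight

Consider A. Suppose A is a knight.
Then no assignment of the remaining roles makes every statement match its speaker's type — contradiction.
So A is a knave.
With that fixed, B's statement is true, so B is a knight.
Consider C. Suppose C is a knight.
Then no assignment of the remaining roles makes every statement match its speaker's type — contradiction.
So C is a knave.
Consider D. Suppose D is a knight.
Then no assignment of the remaining roles makes every statement match its speaker's type — contradiction.
So D is a knave.
With that fixed, E's statement is true, so E is a knight.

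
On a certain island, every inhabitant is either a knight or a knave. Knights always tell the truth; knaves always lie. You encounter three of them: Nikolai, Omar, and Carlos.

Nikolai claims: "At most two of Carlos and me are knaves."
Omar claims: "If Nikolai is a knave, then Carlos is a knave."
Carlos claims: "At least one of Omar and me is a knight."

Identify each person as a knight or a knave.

Nikolai: knight, Omar: knight, Carlos: knight

Regardless of anyone's role, Nikolai's statement is true, so Nikolai is a knight.
With that fixed, Omar's statement is true, so Omar is a knight.
With that fixed, Carlos's statement is true, so Carlos is a knight.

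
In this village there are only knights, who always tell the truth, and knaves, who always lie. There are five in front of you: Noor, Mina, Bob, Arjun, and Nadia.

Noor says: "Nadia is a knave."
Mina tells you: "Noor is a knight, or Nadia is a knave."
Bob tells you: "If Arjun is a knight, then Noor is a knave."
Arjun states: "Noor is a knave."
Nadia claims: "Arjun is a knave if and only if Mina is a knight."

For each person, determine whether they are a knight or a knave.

Consider Noor. Suppose Noor is a knight.
Then no assignment of the remaining roles makes every statement match its speaker's type — contradiction.
So Noor is a knave.
With that fixed, Bob's statement is true, so Bob is a knight.
With that fixed, Arjun's statement is true, so Arjun is a knight.
Consider Mina. Suppose Mina is a knight.
Then no assignment of the remaining roles makes every statement match its speaker's type — contradiction.
So Mina is a knave.
With that fixed, Nadia's statement is true, so Nadia is a knight.

Noor: knave, Mina: knave, Bob: knight, Arjun: knight, Nadia: knight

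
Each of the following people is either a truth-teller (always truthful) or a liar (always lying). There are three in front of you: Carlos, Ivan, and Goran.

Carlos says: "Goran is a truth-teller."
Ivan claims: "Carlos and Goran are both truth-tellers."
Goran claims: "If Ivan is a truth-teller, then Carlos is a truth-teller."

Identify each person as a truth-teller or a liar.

Consider Carlos. Suppose Carlos is a liar.
Then no assignment of the remaining roles makes every statement match its speaker's type — contradiction.
So Carlos is a truth-teller.
With that fixed, Goran's statement is true, so Goran is a truth-teller.
With that fixed, Ivan's statement is true, so Ivan is a truth-teller.

Carlos: truth-teller, Ivan: truth-teller, Goran: truth-teller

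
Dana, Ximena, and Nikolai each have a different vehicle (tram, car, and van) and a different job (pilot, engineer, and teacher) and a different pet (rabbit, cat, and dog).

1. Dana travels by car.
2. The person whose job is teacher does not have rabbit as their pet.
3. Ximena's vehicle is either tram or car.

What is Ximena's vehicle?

tram

Clue 1 rules out car for Ximena's vehicle.
With clues 1–3, van is impossible for Ximena's vehicle.
That leaves tram.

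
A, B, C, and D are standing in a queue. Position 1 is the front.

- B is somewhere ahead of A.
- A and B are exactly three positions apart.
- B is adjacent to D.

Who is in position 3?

With clues 1–2, A and B are ruled out for position 3.
With clues 1–3, D is ruled out for position 3.
So position 3 is C.

C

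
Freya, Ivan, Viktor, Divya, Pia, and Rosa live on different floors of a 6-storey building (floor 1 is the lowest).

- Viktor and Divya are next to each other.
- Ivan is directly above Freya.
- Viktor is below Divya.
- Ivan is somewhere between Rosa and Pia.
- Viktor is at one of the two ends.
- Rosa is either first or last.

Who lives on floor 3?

With clues 1–4, Freya and Viktor are ruled out for floor 3.
With clues 1–5, Divya and Ivan are ruled out for floor 3.
With clues 1–6, Rosa is ruled out for floor 3.
So floor 3 is Pia.

Pia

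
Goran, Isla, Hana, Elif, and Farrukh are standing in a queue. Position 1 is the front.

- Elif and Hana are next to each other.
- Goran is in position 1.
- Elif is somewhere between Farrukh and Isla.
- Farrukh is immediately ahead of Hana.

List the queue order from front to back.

Goran, Farrukh, Hana, Elif, Isla

From clues 1–2: Goran → position 1.
From clues 1–3: Isla is in {2,5}.
From clues 1–4: Farrukh → position 2, Hana → position 3, Elif → position 4, Isla → position 5.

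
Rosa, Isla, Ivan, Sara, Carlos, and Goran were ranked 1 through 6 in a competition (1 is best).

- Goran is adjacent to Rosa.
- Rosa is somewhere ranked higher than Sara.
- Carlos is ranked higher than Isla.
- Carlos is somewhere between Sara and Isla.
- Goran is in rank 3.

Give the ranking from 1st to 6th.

Ivan, Rosa, Goran, Sara, Carlos, Isla

From clues 1–2: Sara is in {3,4,5,6}.
From clues 1–4: Isla is in {5,6}.
From clues 1–5: Ivan → rank 1, Rosa → rank 2, Goran → rank 3, Sara → rank 4, Carlos → rank 5, Isla → rank 6.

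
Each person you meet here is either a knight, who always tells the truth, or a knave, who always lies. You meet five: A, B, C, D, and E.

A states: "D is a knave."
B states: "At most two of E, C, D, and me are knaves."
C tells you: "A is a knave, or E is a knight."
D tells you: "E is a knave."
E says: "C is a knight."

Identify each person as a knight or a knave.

A: knight, B: knight, C: knight, D: knave, E: knight

Consider A. Suppose A is a knave.
Then no assignment of the remaining roles makes every statement match its speaker's type — contradiction.
So A is a knight.
Consider B. Suppose B is a knave.
Then no assignment of the remaining roles makes every statement match its speaker's type — contradiction.
So B is a knight.
Consider C. Suppose C is a knave.
Then no assignment of the remaining roles makes every statement match its speaker's type — contradiction.
So C is a knight.
With that fixed, E's statement is true, so E is a knight.
With that fixed, D's statement is false, so D is a knave.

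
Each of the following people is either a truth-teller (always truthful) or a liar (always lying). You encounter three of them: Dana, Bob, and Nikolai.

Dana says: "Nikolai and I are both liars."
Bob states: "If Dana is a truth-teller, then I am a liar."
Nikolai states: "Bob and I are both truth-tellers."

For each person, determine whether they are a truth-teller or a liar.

Dana: liar, Bob: truth-teller, Nikolai: truth-teller

Consider Dana. Suppose Dana is a truth-teller.
Then Dana's own statement would have to be true, but it can't be — contradiction.
So Dana is a liar.
With that fixed, Bob's statement is true, so Bob is a truth-teller.
Consider Nikolai. Suppose Nikolai is a liar.
Then Dana's statement comes out true, contradicting Dana being a liar.
So Nikolai is a truth-teller.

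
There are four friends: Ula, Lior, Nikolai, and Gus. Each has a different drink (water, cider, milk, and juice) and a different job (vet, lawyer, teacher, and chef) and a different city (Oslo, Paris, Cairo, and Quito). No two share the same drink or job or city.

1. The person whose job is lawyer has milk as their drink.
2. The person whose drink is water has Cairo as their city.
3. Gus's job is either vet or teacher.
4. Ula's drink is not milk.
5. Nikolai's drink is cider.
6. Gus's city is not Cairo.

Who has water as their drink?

Ula

With clues 1–5, Lior and Nikolai are impossible for the one with drink water.
With clues 1–6, Gus is impossible for the one with drink water.
That leaves Ula.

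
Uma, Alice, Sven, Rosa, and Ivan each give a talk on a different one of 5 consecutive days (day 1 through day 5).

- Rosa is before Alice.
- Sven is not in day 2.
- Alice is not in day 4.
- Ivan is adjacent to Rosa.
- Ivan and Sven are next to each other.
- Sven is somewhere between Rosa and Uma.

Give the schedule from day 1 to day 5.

Rosa, Ivan, Sven, Uma, Alice

From clue 1: Alice is in {2,3,4,5}.
From clues 1–3: Alice is in {2,3,5}.
From clues 1–4: Alice is in {3,5}.
From clues 1–5: Alice → day 5.
From clues 1–6: Rosa → day 1, Ivan → day 2, Sven → day 3, Uma → day 4.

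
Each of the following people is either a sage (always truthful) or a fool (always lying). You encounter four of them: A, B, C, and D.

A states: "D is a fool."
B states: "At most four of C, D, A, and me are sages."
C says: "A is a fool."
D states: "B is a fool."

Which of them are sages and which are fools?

A: sage, B: sage, C: fool, D: fool

Regardless of anyone's role, B's statement is true, so B is a sage.
With that fixed, D's statement is false, so D is a fool.
With that fixed, A's statement is true, so A is a sage.
With that fixed, C's statement is false, so C is a fool.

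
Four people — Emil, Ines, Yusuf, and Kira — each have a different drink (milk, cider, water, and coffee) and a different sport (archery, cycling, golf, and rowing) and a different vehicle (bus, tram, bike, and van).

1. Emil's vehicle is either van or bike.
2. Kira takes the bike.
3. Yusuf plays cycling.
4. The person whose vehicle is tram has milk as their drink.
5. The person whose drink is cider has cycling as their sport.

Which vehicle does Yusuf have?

With clues 1–2, bike and van are impossible for Yusuf's vehicle.
With clues 1–5, tram is impossible for Yusuf's vehicle.
That leaves bus.

bus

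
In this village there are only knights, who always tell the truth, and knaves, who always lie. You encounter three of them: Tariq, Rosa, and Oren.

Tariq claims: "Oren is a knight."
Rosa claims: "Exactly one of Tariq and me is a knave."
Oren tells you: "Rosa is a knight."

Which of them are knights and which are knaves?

Tariq: knave, Rosa: knave, Oren: knave

Consider Tariq. Suppose Tariq is a knight.
Then whichever role Rosa has, Rosa's statement has the wrong truth value — contradiction.
So Tariq is a knave.
Consider Rosa. Suppose Rosa is a knight.
Then no assignment of the remaining roles makes every statement match its speaker's type — contradiction.
So Rosa is a knave.
With that fixed, Oren's statement is false, so Oren is a knave.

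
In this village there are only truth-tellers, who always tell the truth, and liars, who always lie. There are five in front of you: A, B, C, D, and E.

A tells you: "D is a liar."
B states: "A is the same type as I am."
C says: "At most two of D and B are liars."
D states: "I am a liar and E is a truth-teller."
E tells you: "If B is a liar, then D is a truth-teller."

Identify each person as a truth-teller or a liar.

Regardless of anyone's role, C's statement is true, so C is a truth-teller.
Consider A. Suppose A is a liar.
Then whichever role B has, B's statement has the wrong truth value — contradiction.
So A is a truth-teller.
Consider B. Suppose B is a truth-teller.
Then no assignment of the remaining roles makes every statement match its speaker's type — contradiction.
So B is a liar.
Consider D. Suppose D is a truth-teller.
Then A's statement comes out false, contradicting A being a truth-teller.
So D is a liar.
With that fixed, E's statement is false, so E is a liar.

A: truth-teller, B: liar, C: truth-teller, D: liar, E: liar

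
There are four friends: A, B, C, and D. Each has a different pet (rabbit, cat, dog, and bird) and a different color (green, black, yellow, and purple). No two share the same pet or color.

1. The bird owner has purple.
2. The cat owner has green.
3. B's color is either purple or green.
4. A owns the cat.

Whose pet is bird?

With clues 1–4, A, C, and D are impossible for the one with pet bird.
That leaves B.

B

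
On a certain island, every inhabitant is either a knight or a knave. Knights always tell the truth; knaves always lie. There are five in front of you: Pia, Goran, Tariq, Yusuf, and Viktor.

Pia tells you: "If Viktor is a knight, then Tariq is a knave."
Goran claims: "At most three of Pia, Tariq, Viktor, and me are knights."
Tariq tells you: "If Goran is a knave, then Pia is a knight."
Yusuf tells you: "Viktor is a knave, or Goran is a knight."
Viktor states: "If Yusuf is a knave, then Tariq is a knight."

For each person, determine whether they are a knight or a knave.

Consider Pia. Suppose Pia is a knight.
Then no assignment of the remaining roles makes every statement match its speaker's type — contradiction.
So Pia is a knave.
With that fixed, Goran's statement is true, so Goran is a knight.
With that fixed, Tariq's statement is true, so Tariq is a knight.
With that fixed, Yusuf's statement is true, so Yusuf is a knight.
With that fixed, Viktor's statement is true, so Viktor is a knight.

Pia: knave, Goran: knight, Tariq: knight, Yusuf: knight, Viktor: knight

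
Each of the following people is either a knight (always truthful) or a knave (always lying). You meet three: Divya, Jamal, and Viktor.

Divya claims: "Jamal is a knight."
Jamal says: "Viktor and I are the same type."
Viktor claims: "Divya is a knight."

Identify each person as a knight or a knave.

Divya: knight, Jamal: knight, Viktor: knight

Consider Divya. Suppose Divya is a knave.
Then no assignment of the remaining roles makes every statement match its speaker's type — contradiction.
So Divya is a knight.
With that fixed, Viktor's statement is true, so Viktor is a knight.
Consider Jamal. Suppose Jamal is a knave.
Then Divya's statement comes out false, contradicting Divya being a knight.
So Jamal is a knight.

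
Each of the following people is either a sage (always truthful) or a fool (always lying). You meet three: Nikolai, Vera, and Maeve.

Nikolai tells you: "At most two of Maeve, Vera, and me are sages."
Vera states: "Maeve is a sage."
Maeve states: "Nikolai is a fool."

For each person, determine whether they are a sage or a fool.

Nikolai: sage, Vera: fool, Maeve: fool

Consider Nikolai. Suppose Nikolai is a fool.
Then Nikolai's own statement would have to be false, but it can't be — contradiction.
So Nikolai is a sage.
With that fixed, Maeve's statement is false, so Maeve is a fool.
With that fixed, Vera's statement is false, so Vera is a fool.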